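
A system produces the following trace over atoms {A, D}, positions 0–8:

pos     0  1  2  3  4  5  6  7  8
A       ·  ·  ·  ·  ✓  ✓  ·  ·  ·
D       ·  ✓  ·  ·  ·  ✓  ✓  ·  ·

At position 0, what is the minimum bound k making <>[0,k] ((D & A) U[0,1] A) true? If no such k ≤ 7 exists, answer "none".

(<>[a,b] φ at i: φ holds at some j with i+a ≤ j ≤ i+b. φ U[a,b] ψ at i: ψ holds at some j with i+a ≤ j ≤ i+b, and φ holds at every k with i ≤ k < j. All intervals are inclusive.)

4

Scan j = 0,1,… for ((D & A) U[0,1] A):
  j=0: fails
  j=1: fails
  j=2: fails
  j=3: fails
  j=4: holds
First hit at j=4, so smallest k = 4-0 = 4.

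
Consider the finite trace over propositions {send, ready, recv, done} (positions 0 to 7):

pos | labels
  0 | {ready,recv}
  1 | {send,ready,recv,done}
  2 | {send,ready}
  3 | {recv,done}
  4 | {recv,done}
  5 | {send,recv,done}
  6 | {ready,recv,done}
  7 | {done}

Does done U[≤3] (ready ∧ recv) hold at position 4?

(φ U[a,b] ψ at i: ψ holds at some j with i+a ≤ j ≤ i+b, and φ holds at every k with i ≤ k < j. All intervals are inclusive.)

Need some j in [4,7] with (ready ∧ recv), and done at every k in [4,j-1].
  j=4: (ready ∧ recv) false.
  j=5: (ready ∧ recv) false.
  j=6: (ready ∧ recv) holds; done holds at every k in [4,5] → satisfied.

True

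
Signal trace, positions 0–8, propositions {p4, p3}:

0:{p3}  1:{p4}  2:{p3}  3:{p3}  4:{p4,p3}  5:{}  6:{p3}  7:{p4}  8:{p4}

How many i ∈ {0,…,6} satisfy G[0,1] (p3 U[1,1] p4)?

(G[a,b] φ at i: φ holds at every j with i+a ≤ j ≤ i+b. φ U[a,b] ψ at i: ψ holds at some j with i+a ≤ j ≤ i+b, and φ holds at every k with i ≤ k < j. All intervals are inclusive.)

0

Evaluate at each i in [0,6]:
  i=0: ✗ (fails at j=1)
  i=1: ✗ (fails at j=1)
  i=2: ✗ (fails at j=2)
  i=3: ✗ (fails at j=4)
  i=4: ✗ (fails at j=4)
  i=5: ✗ (fails at j=5)
  i=6: ✗ (fails at j=7)
Positions where it holds: {} → 0.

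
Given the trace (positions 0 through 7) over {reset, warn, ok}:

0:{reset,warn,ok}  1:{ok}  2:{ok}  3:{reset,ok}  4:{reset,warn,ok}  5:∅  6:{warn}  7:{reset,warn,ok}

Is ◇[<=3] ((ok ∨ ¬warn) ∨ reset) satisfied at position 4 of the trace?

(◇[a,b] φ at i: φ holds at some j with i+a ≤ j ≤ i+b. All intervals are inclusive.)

True

Check ((ok ∨ ¬warn) ∨ reset) at each j in [4,7]:
  j=4: true
  j=5: true
  j=6: false
  j=7: true
Found at j=4 → formula holds.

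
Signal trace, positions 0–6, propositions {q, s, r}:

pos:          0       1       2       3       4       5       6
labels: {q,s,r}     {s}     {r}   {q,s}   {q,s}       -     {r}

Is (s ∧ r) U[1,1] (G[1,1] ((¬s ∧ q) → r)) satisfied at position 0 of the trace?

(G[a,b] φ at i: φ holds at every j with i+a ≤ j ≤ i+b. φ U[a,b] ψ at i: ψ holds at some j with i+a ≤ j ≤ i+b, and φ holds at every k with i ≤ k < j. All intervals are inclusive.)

Yes

Need some j in [1,1] with G[1,1] ((¬s ∧ q) → r), and (s ∧ r) at every k in [0,j-1].
  j=1: G[1,1] ((¬s ∧ q) → r) holds; (s ∧ r) holds at every k in [0,0] → satisfied.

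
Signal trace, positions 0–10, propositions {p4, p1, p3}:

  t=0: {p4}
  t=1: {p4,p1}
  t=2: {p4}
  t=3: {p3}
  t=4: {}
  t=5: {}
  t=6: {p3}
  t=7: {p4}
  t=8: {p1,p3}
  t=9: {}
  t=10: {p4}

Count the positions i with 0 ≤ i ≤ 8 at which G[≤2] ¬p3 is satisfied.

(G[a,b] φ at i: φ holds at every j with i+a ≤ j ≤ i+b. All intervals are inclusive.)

1

Evaluate at each i in [0,8]:
  i=0: ✓ (all of [0,2])
  i=1: ✗ (fails at j=3)
  i=2: ✗ (fails at j=3)
  i=3: ✗ (fails at j=3)
  i=4: ✗ (fails at j=6)
  i=5: ✗ (fails at j=6)
  i=6: ✗ (fails at j=6)
  i=7: ✗ (fails at j=8)
  i=8: ✗ (fails at j=8)
Positions where it holds: {0} → 1.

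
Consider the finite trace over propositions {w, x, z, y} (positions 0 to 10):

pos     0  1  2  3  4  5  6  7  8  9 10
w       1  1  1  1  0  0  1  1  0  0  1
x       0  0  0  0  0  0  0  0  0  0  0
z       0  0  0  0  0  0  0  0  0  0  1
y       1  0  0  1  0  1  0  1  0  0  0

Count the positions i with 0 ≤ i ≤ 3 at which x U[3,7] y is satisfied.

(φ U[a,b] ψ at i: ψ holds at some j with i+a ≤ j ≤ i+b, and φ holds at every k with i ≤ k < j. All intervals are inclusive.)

0

Evaluate at each i in [0,3]:
  i=0: ✗ (lhs fails at k=0 before rhs at j=3)
  i=1: ✗ (lhs fails at k=1 before rhs at j=5)
  i=2: ✗ (lhs fails at k=2 before rhs at j=5)
  i=3: ✗ (lhs fails at k=3 before rhs at j=7)
Positions where it holds: {} → 0.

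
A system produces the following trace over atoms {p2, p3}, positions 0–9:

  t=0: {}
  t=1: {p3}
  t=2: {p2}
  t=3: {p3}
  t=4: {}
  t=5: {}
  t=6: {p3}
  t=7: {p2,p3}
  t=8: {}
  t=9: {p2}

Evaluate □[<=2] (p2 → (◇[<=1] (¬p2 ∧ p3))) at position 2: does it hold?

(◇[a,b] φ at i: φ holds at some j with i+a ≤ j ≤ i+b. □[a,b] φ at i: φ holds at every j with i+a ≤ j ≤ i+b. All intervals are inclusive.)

Yes

Check (p2 → (◇[<=1] (¬p2 ∧ p3))) at every j in [2,4]:
  j=2: antecedent true; consequent holds (witness at 3) → ✓
  j=3: antecedent false → ✓
  j=4: antecedent false → ✓
All positions satisfy it → formula holds.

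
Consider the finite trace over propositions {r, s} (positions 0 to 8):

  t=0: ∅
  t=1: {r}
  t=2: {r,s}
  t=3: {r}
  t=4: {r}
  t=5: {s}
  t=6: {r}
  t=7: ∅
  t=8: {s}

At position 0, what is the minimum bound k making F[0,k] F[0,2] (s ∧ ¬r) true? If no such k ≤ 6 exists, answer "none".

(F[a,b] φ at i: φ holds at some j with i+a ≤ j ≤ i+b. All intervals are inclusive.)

Scan j = 0,1,… for F[0,2] (s ∧ ¬r):
  j=0: fails
  j=1: fails
  j=2: fails
  j=3: holds
First hit at j=3, so smallest k = 3-0 = 3.

3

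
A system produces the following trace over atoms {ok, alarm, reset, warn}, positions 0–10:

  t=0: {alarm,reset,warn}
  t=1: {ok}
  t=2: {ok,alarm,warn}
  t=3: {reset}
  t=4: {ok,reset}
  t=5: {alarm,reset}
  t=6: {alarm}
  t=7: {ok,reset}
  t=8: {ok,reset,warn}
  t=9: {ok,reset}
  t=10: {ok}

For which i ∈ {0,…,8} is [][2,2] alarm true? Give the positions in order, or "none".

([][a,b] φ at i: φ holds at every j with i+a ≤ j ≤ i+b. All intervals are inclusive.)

0, 3, 4

Evaluate at each i in [0,8]:
  i=0: ✓ (all of [2,2])
  i=1: ✗ (fails at j=3)
  i=2: ✗ (fails at j=4)
  i=3: ✓ (all of [5,5])
  i=4: ✓ (all of [6,6])
  i=5: ✗ (fails at j=7)
  i=6: ✗ (fails at j=8)
  i=7: ✗ (fails at j=9)
  i=8: ✗ (fails at j=10)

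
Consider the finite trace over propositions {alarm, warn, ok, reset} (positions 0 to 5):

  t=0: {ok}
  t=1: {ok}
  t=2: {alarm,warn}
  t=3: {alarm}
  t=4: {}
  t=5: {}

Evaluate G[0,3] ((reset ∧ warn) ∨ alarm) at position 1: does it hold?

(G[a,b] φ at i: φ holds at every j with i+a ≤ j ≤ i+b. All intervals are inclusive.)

Check ((reset ∧ warn) ∨ alarm) at every j in [1,4]:
  j=1: false
  j=2: true
  j=3: true
  j=4: false
Fails at j=1 → formula fails.

False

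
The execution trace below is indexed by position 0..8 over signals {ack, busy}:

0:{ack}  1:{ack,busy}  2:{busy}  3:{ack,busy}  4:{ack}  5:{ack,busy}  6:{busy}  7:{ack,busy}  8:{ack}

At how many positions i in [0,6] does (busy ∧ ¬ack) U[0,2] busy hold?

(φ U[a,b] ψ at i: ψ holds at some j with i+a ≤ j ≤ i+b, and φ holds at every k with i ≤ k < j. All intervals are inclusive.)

Evaluate at each i in [0,6]:
  i=0: ✗ (lhs fails at k=0 before rhs at j=1)
  i=1: ✓ (rhs at j=1)
  i=2: ✓ (rhs at j=2)
  i=3: ✓ (rhs at j=3)
  i=4: ✗ (lhs fails at k=4 before rhs at j=5)
  i=5: ✓ (rhs at j=5)
  i=6: ✓ (rhs at j=6)
Positions where it holds: {1, 2, 3, 5, 6} → 5.

5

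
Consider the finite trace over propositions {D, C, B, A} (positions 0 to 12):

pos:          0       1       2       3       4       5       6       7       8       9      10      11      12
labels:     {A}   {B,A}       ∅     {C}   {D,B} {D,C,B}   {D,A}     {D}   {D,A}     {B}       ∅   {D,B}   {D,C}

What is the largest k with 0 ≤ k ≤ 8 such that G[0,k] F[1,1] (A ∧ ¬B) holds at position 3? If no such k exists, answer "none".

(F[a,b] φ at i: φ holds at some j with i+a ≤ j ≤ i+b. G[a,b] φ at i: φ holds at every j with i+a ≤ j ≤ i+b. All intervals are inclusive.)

F[1,1] (A ∧ ¬B) must hold from j=3 onward; find where it first fails.
  j=3: fails → no k works.

none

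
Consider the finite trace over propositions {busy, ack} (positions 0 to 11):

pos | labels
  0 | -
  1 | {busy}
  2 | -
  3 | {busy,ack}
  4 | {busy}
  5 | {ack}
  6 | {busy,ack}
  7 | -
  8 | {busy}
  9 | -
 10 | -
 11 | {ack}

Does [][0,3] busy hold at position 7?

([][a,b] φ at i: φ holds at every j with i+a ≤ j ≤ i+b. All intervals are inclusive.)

Check busy at every j in [7,10]:
  j=7: false
  j=8: true
  j=9: false
  j=10: false
Fails at j=7 → formula fails.

False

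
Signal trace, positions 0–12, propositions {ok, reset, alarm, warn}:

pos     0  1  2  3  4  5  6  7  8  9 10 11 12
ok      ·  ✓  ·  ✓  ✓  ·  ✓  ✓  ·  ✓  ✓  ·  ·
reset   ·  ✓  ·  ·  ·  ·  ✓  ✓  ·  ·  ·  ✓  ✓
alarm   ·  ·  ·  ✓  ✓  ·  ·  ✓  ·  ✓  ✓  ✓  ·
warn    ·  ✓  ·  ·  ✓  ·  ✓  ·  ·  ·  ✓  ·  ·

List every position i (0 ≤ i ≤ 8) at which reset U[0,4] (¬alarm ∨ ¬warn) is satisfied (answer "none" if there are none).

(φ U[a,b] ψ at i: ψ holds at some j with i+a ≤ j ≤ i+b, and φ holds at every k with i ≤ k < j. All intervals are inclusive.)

Evaluate at each i in [0,8]:
  i=0: ✓ (rhs at j=0)
  i=1: ✓ (rhs at j=1)
  i=2: ✓ (rhs at j=2)
  i=3: ✓ (rhs at j=3)
  i=4: ✗ (lhs fails at k=4 before rhs at j=5)
  i=5: ✓ (rhs at j=5)
  i=6: ✓ (rhs at j=6)
  i=7: ✓ (rhs at j=7)
  i=8: ✓ (rhs at j=8)

0, 1, 2, 3, 5, 6, 7, 8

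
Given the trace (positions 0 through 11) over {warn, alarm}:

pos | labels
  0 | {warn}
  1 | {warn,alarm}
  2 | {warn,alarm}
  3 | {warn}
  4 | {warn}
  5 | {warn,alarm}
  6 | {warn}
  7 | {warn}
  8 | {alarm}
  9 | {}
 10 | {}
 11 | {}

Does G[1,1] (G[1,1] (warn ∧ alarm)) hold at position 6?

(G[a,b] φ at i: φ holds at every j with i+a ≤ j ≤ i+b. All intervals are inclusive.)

Does not hold

Check G[1,1] (warn ∧ alarm) at every j in [7,7]:
  j=7: fails at 8
Fails at j=7 → formula fails.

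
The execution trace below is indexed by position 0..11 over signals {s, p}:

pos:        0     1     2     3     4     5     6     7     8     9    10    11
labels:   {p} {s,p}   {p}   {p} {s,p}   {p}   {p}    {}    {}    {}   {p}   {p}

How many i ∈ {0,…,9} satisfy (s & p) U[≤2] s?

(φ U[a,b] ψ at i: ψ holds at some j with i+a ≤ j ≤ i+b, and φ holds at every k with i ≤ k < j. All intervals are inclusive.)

2

Evaluate at each i in [0,9]:
  i=0: ✗ (lhs fails at k=0 before rhs at j=1)
  i=1: ✓ (rhs at j=1)
  i=2: ✗ (lhs fails at k=2 before rhs at j=4)
  i=3: ✗ (lhs fails at k=3 before rhs at j=4)
  i=4: ✓ (rhs at j=4)
  i=5: ✗ (no rhs in [5,7])
  i=6: ✗ (no rhs in [6,8])
  i=7: ✗ (no rhs in [7,9])
  i=8: ✗ (no rhs in [8,10])
  i=9: ✗ (no rhs in [9,11])
Positions where it holds: {1, 4} → 2.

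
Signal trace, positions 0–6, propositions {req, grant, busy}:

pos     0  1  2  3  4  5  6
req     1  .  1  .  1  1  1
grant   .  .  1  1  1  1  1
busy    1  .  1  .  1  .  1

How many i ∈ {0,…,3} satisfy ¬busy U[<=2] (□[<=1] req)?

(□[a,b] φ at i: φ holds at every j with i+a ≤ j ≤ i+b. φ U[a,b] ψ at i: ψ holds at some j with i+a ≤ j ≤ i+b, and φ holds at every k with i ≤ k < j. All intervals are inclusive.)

Evaluate at each i in [0,3]:
  i=0: ✗ (no rhs in [0,2])
  i=1: ✗ (no rhs in [1,3])
  i=2: ✗ (lhs fails at k=2 before rhs at j=4)
  i=3: ✓ (rhs at j=4; lhs holds on [3,3])
Positions where it holds: {3} → 1.

1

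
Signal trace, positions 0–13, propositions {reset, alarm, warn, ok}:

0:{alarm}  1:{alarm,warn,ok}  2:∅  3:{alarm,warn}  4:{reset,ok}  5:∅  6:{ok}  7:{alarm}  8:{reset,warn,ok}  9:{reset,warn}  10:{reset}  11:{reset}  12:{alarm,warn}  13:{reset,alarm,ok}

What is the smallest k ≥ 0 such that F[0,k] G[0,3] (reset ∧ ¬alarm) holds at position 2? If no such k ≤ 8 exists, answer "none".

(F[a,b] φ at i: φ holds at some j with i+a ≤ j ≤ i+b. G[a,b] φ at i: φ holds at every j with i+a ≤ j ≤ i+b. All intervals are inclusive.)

Scan j = 2,3,… for G[0,3] (reset ∧ ¬alarm):
  j=2: fails
  j=3: fails
  j=4: fails
  j=5: fails
  j=6: fails
  j=7: fails
  j=8: holds
First hit at j=8, so smallest k = 8-2 = 6.

6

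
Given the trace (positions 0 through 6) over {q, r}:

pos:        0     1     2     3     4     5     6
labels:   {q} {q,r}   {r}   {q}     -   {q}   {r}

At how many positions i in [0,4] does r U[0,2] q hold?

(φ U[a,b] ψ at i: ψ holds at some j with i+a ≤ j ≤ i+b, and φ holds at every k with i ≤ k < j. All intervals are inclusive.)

Evaluate at each i in [0,4]:
  i=0: ✓ (rhs at j=0)
  i=1: ✓ (rhs at j=1)
  i=2: ✓ (rhs at j=3; lhs holds on [2,2])
  i=3: ✓ (rhs at j=3)
  i=4: ✗ (lhs fails at k=4 before rhs at j=5)
Positions where it holds: {0, 1, 2, 3} → 4.

4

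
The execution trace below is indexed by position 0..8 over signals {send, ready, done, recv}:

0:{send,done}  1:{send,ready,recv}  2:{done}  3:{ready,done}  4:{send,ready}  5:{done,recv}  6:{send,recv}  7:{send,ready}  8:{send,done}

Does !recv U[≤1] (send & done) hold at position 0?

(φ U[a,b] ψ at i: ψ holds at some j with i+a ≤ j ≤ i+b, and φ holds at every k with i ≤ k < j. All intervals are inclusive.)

Need some j in [0,1] with (send & done), and !recv at every k in [0,j-1].
  j=0: (send & done) holds; no prefix to check → satisfied.

Yes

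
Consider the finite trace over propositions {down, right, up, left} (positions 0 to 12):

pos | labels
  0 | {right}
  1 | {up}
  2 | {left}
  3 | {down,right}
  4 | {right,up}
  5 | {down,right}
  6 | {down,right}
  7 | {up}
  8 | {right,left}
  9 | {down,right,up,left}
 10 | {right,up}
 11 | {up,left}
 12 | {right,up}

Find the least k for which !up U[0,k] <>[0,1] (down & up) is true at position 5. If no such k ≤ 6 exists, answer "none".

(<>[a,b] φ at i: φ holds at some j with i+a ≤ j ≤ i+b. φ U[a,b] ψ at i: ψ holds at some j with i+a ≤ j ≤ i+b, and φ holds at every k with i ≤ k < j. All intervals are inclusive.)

Need earliest j ≥ 5 with <>[0,1] (down & up), and !up at every k in [5,j-1].
  j=5: rhs fails.
  j=6: rhs fails.
  j=7: rhs fails.
  j=8: rhs holds but lhs fails at k=7.
  j=9: rhs holds but lhs fails at k=7.
  j=10: rhs fails.
  j=11: rhs fails.
No witness within the range → none.

none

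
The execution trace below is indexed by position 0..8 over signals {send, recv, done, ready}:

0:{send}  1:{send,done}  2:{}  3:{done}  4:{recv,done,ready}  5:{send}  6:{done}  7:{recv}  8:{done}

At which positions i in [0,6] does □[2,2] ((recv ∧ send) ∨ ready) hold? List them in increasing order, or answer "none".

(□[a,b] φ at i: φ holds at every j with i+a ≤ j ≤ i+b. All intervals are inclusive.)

2

Evaluate at each i in [0,6]:
  i=0: ✗ (fails at j=2)
  i=1: ✗ (fails at j=3)
  i=2: ✓ (all of [4,4])
  i=3: ✗ (fails at j=5)
  i=4: ✗ (fails at j=6)
  i=5: ✗ (fails at j=7)
  i=6: ✗ (fails at j=8)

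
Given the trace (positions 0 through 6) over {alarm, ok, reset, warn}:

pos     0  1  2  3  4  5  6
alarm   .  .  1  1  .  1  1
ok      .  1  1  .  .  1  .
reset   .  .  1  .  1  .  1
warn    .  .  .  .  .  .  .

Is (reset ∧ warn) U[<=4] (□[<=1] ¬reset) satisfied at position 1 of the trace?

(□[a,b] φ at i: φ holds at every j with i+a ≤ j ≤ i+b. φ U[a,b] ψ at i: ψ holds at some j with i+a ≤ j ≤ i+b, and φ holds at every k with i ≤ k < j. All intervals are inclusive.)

Need some j in [1,5] with □[<=1] ¬reset, and (reset ∧ warn) at every k in [1,j-1].
  j=1: □[<=1] ¬reset — fails at 2.
  j=2: □[<=1] ¬reset — fails at 2.
  j=3: □[<=1] ¬reset — fails at 4.
  j=4: □[<=1] ¬reset — fails at 4.
  j=5: □[<=1] ¬reset — fails at 6.
No j in the window works → until fails.

No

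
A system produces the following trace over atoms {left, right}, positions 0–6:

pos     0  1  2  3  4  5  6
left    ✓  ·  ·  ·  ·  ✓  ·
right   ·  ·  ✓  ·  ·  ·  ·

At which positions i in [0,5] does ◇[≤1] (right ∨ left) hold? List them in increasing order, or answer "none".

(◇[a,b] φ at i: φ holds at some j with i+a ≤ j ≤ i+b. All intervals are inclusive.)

0, 1, 2, 4, 5

Evaluate at each i in [0,5]:
  i=0: ✓ (witness j=0)
  i=1: ✓ (witness j=2)
  i=2: ✓ (witness j=2)
  i=3: ✗ (none in [3,4])
  i=4: ✓ (witness j=5)
  i=5: ✓ (witness j=5)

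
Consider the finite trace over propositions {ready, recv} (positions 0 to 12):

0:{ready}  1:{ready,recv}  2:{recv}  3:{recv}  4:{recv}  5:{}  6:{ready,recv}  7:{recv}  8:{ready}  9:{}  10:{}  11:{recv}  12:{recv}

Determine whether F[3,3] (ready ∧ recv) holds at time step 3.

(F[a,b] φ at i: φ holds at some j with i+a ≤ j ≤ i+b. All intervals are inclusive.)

Check (ready ∧ recv) at each j in [6,6]:
  j=6: true
Found at j=6 → formula holds.

True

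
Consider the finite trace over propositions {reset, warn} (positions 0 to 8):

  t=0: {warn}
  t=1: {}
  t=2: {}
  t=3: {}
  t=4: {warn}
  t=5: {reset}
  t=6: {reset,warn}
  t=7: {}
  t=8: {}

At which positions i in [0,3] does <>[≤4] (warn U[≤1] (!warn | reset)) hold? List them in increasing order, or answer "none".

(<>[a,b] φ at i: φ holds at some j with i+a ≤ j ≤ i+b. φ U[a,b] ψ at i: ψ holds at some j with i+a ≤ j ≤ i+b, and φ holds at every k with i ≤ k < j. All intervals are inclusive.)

Evaluate at each i in [0,3]:
  i=0: ✓ (witness j=0)
  i=1: ✓ (witness j=1)
  i=2: ✓ (witness j=2)
  i=3: ✓ (witness j=3)

0, 1, 2, 3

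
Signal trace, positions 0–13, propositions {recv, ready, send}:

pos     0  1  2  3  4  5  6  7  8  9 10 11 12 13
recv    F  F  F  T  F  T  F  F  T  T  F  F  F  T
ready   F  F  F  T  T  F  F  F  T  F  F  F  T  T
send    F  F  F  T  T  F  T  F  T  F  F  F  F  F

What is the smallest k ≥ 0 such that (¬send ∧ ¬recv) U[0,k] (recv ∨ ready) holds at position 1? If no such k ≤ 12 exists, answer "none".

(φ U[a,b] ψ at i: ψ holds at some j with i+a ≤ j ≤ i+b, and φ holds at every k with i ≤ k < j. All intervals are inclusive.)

Need earliest j ≥ 1 with (recv ∨ ready), and (¬send ∧ ¬recv) at every k in [1,j-1].
  j=1: rhs fails.
  j=2: rhs fails.
  j=3: rhs holds; lhs holds on [1,2]. k = 2.

2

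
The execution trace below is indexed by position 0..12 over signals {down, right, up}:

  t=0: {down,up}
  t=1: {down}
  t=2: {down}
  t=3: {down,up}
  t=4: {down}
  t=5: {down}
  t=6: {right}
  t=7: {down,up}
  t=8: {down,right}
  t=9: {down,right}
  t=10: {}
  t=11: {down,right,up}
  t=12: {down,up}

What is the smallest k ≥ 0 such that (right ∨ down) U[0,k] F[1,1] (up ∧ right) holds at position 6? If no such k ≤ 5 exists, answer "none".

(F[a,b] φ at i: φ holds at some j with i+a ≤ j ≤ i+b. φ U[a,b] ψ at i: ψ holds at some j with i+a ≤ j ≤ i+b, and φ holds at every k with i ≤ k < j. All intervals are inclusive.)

4

Need earliest j ≥ 6 with F[1,1] (up ∧ right), and (right ∨ down) at every k in [6,j-1].
  j=6: rhs fails.
  j=7: rhs fails.
  j=8: rhs fails.
  j=9: rhs fails.
  j=10: rhs holds; lhs holds on [6,9]. k = 4.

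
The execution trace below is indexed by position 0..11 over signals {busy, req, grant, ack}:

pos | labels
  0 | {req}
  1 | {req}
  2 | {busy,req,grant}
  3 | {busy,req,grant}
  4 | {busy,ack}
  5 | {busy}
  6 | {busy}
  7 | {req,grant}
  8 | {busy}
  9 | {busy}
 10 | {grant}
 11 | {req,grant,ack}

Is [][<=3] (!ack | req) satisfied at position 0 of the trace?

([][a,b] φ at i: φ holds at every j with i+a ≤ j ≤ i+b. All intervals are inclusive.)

True

Check (!ack | req) at every j in [0,3]:
  j=0: true
  j=1: true
  j=2: true
  j=3: true
All positions satisfy it → formula holds.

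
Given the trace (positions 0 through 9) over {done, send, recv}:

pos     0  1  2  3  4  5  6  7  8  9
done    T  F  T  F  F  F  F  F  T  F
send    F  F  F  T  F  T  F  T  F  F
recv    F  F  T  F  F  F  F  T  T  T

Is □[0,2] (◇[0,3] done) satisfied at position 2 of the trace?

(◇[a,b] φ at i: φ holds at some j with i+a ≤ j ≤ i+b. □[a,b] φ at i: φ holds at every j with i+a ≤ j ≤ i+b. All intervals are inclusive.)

Check ◇[0,3] done at every j in [2,4]:
  j=2: holds (witness at 2)
  j=3: fails (none in [3,6])
  j=4: fails (none in [4,7])
Fails at j=3 → formula fails.

Does not hold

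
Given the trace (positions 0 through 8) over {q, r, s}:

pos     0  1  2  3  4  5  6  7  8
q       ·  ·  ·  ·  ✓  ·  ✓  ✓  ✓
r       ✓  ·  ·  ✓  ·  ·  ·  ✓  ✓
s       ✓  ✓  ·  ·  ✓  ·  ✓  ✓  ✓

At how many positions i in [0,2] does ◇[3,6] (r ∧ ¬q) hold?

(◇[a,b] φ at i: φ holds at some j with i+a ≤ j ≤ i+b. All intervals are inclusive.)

Evaluate at each i in [0,2]:
  i=0: ✓ (witness j=3)
  i=1: ✗ (none in [4,7])
  i=2: ✗ (none in [5,8])
Positions where it holds: {0} → 1.

1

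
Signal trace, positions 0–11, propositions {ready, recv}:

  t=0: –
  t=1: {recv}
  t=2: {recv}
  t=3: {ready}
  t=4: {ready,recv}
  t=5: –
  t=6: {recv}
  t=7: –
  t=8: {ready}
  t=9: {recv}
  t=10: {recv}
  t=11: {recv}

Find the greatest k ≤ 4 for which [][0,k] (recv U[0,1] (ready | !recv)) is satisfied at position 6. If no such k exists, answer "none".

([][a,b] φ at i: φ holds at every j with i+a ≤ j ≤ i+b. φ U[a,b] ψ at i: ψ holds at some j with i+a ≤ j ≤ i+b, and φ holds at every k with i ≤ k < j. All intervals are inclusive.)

(recv U[0,1] (ready | !recv)) must hold from j=6 onward; find where it first fails.
  j=6: holds
  j=7: holds
  j=8: holds
  j=9: fails
Holds on [6,8], so largest k = 2.

2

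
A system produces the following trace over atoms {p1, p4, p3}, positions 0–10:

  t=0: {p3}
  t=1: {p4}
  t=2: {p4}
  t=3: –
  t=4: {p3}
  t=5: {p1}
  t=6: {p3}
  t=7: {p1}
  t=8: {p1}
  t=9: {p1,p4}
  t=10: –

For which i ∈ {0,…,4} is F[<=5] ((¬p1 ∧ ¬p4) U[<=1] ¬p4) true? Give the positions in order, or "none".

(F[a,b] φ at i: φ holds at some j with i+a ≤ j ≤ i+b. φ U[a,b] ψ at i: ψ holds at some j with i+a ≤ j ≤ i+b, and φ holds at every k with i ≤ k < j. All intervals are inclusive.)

0, 1, 2, 3, 4

Evaluate at each i in [0,4]:
  i=0: ✓ (witness j=0)
  i=1: ✓ (witness j=3)
  i=2: ✓ (witness j=3)
  i=3: ✓ (witness j=3)
  i=4: ✓ (witness j=4)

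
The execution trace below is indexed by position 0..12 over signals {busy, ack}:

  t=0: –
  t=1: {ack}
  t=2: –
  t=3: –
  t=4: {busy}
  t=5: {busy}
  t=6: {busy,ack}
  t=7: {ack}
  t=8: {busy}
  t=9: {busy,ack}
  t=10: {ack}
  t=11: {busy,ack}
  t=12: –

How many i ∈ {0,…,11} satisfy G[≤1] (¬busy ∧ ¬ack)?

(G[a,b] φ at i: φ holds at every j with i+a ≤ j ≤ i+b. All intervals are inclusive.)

Evaluate at each i in [0,11]:
  i=0: ✗ (fails at j=1)
  i=1: ✗ (fails at j=1)
  i=2: ✓ (all of [2,3])
  i=3: ✗ (fails at j=4)
  i=4: ✗ (fails at j=4)
  i=5: ✗ (fails at j=5)
  i=6: ✗ (fails at j=6)
  i=7: ✗ (fails at j=7)
  i=8: ✗ (fails at j=8)
  i=9: ✗ (fails at j=9)
  i=10: ✗ (fails at j=10)
  i=11: ✗ (fails at j=11)
Positions where it holds: {2} → 1.

1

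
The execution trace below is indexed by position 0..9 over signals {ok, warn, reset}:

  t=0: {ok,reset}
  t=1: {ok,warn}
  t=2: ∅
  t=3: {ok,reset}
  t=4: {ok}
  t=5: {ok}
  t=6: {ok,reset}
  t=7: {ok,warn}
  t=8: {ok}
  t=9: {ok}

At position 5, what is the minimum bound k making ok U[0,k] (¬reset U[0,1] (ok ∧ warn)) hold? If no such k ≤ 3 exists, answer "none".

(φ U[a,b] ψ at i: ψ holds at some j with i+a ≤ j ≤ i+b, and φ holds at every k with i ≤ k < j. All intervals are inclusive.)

2

Need earliest j ≥ 5 with (¬reset U[0,1] (ok ∧ warn)), and ok at every k in [5,j-1].
  j=5: rhs fails.
  j=6: rhs fails.
  j=7: rhs holds; lhs holds on [5,6]. k = 2.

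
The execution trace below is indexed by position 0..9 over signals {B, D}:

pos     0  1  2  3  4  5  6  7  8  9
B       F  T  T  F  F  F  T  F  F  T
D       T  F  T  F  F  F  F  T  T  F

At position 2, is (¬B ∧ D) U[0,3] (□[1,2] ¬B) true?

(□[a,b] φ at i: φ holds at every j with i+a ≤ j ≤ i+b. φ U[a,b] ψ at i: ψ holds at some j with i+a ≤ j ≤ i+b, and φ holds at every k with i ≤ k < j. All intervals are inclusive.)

Holds

Need some j in [2,5] with □[1,2] ¬B, and (¬B ∧ D) at every k in [2,j-1].
  j=2: □[1,2] ¬B holds; no prefix to check → satisfied.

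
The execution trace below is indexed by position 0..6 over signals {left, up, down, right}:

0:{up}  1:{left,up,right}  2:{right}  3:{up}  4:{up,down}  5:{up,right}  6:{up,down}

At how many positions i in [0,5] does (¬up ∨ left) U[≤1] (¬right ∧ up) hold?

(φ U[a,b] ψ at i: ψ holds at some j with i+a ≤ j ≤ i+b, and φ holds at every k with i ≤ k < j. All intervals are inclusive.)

Evaluate at each i in [0,5]:
  i=0: ✓ (rhs at j=0)
  i=1: ✗ (no rhs in [1,2])
  i=2: ✓ (rhs at j=3; lhs holds on [2,2])
  i=3: ✓ (rhs at j=3)
  i=4: ✓ (rhs at j=4)
  i=5: ✗ (lhs fails at k=5 before rhs at j=6)
Positions where it holds: {0, 2, 3, 4} → 4.

4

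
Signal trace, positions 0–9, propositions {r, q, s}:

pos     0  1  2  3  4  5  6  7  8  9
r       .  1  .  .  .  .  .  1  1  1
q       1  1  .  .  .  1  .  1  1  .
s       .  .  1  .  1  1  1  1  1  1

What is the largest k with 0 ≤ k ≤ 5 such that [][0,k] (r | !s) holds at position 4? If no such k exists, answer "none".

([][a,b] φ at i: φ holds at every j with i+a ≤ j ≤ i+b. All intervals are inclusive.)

none

(r | !s) must hold from j=4 onward; find where it first fails.
  j=4: fails → no k works.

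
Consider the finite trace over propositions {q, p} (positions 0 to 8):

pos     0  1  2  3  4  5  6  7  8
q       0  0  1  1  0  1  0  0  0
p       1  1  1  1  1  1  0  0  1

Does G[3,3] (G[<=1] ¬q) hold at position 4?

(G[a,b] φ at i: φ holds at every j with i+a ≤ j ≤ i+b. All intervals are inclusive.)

Yes

Check G[<=1] ¬q at every j in [7,7]:
  j=7: holds on [7,8]
All positions satisfy it → formula holds.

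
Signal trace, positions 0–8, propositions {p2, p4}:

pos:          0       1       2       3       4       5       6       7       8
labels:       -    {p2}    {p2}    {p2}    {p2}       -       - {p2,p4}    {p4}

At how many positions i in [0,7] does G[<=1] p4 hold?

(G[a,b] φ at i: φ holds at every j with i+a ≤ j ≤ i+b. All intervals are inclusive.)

1

Evaluate at each i in [0,7]:
  i=0: ✗ (fails at j=0)
  i=1: ✗ (fails at j=1)
  i=2: ✗ (fails at j=2)
  i=3: ✗ (fails at j=3)
  i=4: ✗ (fails at j=4)
  i=5: ✗ (fails at j=5)
  i=6: ✗ (fails at j=6)
  i=7: ✓ (all of [7,8])
Positions where it holds: {7} → 1.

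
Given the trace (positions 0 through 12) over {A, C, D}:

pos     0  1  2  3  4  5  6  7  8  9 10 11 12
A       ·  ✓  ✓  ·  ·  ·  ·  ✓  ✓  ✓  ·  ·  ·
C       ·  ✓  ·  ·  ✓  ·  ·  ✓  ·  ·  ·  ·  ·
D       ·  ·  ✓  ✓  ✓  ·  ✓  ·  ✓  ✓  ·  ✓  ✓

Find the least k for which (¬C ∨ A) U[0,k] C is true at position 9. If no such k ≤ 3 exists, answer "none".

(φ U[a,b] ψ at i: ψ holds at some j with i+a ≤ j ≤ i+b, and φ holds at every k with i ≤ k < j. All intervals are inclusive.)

Need earliest j ≥ 9 with C, and (¬C ∨ A) at every k in [9,j-1].
  j=9: rhs fails.
  j=10: rhs fails.
  j=11: rhs fails.
  j=12: rhs fails.
No witness within the range → none.

none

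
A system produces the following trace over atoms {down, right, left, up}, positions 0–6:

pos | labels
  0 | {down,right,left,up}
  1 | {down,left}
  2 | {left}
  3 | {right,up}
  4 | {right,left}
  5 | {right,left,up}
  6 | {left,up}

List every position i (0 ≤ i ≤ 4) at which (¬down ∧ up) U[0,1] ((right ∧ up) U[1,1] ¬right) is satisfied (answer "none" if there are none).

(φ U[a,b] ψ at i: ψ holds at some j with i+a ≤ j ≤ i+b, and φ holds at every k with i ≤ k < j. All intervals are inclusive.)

Evaluate at each i in [0,4]:
  i=0: ✓ (rhs at j=0)
  i=1: ✗ (no rhs in [1,2])
  i=2: ✗ (no rhs in [2,3])
  i=3: ✗ (no rhs in [3,4])
  i=4: ✗ (lhs fails at k=4 before rhs at j=5)

0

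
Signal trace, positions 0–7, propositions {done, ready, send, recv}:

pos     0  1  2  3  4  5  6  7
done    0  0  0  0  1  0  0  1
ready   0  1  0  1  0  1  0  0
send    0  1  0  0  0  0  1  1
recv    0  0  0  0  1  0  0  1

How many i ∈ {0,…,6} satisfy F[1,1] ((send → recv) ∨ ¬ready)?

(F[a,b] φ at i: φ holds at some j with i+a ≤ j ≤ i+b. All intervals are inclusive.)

6

Evaluate at each i in [0,6]:
  i=0: ✗ (none in [1,1])
  i=1: ✓ (witness j=2)
  i=2: ✓ (witness j=3)
  i=3: ✓ (witness j=4)
  i=4: ✓ (witness j=5)
  i=5: ✓ (witness j=6)
  i=6: ✓ (witness j=7)
Positions where it holds: {1, 2, 3, 4, 5, 6} → 6.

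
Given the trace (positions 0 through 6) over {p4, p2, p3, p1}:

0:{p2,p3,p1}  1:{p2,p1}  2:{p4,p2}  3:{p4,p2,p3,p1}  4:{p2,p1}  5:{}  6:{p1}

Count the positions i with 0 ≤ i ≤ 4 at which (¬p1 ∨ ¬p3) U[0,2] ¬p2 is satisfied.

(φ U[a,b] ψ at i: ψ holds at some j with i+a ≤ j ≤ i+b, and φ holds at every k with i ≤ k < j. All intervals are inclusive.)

Evaluate at each i in [0,4]:
  i=0: ✗ (no rhs in [0,2])
  i=1: ✗ (no rhs in [1,3])
  i=2: ✗ (no rhs in [2,4])
  i=3: ✗ (lhs fails at k=3 before rhs at j=5)
  i=4: ✓ (rhs at j=5; lhs holds on [4,4])
Positions where it holds: {4} → 1.

1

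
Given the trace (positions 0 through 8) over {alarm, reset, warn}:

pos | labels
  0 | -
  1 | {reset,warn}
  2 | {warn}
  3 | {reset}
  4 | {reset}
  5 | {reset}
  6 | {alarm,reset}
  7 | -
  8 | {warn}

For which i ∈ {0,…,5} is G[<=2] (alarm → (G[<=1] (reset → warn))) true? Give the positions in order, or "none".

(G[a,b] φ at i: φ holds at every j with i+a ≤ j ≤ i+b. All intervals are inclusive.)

0, 1, 2, 3

Evaluate at each i in [0,5]:
  i=0: ✓ (all of [0,2])
  i=1: ✓ (all of [1,3])
  i=2: ✓ (all of [2,4])
  i=3: ✓ (all of [3,5])
  i=4: ✗ (fails at j=6)
  i=5: ✗ (fails at j=6)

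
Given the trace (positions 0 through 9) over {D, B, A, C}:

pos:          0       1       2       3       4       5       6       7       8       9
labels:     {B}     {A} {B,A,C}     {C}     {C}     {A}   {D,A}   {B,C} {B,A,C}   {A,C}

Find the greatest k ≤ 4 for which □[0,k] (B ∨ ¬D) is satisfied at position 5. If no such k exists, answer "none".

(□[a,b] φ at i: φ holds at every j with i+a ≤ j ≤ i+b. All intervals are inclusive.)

(B ∨ ¬D) must hold from j=5 onward; find where it first fails.
  j=5: holds
  j=6: fails
Holds on [5,5], so largest k = 0.

0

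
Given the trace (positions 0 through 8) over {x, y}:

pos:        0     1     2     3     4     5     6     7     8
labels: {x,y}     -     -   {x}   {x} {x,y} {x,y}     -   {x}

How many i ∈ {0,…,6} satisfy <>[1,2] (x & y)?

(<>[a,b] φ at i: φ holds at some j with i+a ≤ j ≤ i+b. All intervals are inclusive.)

3

Evaluate at each i in [0,6]:
  i=0: ✗ (none in [1,2])
  i=1: ✗ (none in [2,3])
  i=2: ✗ (none in [3,4])
  i=3: ✓ (witness j=5)
  i=4: ✓ (witness j=5)
  i=5: ✓ (witness j=6)
  i=6: ✗ (none in [7,8])
Positions where it holds: {3, 4, 5} → 3.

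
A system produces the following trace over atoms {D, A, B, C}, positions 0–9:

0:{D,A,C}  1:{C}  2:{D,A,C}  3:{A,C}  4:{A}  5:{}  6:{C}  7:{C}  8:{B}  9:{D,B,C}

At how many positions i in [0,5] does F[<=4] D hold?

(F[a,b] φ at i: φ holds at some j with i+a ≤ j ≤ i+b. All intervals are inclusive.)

4

Evaluate at each i in [0,5]:
  i=0: ✓ (witness j=0)
  i=1: ✓ (witness j=2)
  i=2: ✓ (witness j=2)
  i=3: ✗ (none in [3,7])
  i=4: ✗ (none in [4,8])
  i=5: ✓ (witness j=9)
Positions where it holds: {0, 1, 2, 5} → 4.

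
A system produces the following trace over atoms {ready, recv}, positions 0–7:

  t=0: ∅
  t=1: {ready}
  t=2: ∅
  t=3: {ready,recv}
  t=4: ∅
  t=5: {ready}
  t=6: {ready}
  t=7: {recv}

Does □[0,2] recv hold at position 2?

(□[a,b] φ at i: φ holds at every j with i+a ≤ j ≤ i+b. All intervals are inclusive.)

Check recv at every j in [2,4]:
  j=2: false
  j=3: true
  j=4: false
Fails at j=2 → formula fails.

Does not hold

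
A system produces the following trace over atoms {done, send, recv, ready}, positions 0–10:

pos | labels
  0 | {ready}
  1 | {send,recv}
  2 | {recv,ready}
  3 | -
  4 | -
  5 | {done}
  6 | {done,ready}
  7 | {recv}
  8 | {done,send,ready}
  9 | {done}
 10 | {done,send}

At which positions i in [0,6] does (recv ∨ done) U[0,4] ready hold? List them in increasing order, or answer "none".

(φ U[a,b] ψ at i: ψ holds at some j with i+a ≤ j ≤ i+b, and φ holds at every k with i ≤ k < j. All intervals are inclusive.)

Evaluate at each i in [0,6]:
  i=0: ✓ (rhs at j=0)
  i=1: ✓ (rhs at j=2; lhs holds on [1,1])
  i=2: ✓ (rhs at j=2)
  i=3: ✗ (lhs fails at k=3 before rhs at j=6)
  i=4: ✗ (lhs fails at k=4 before rhs at j=6)
  i=5: ✓ (rhs at j=6; lhs holds on [5,5])
  i=6: ✓ (rhs at j=6)

0, 1, 2, 5, 6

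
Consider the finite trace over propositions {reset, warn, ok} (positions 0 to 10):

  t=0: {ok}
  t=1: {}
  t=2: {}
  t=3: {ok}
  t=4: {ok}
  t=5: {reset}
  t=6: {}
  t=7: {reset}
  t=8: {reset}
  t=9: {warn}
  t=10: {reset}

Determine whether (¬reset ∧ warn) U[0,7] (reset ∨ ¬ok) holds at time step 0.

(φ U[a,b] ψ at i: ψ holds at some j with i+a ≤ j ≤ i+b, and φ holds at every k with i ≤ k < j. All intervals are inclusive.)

No

Need some j in [0,7] with (reset ∨ ¬ok), and (¬reset ∧ warn) at every k in [0,j-1].
  j=0: (reset ∨ ¬ok) false.
  j=1: (reset ∨ ¬ok) holds, but (¬reset ∧ warn) fails at k=0 → not this j.
  j=2: (reset ∨ ¬ok) holds, but (¬reset ∧ warn) fails at k=0 → not this j.
  j=3: (reset ∨ ¬ok) false.
  j=4: (reset ∨ ¬ok) false.
  j=5: (reset ∨ ¬ok) holds, but (¬reset ∧ warn) fails at k=0 → not this j.
  j=6: (reset ∨ ¬ok) holds, but (¬reset ∧ warn) fails at k=0 → not this j.
  j=7: (reset ∨ ¬ok) holds, but (¬reset ∧ warn) fails at k=0 → not this j.
No j in the window works → until fails.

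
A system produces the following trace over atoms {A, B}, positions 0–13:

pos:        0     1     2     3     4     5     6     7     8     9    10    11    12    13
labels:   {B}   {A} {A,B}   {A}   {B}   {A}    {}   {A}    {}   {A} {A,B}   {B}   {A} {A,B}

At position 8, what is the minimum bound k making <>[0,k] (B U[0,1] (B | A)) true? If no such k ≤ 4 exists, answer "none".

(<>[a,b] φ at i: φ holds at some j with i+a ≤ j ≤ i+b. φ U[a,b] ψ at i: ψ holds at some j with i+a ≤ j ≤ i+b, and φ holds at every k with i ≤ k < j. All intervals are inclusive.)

1

Scan j = 8,9,… for (B U[0,1] (B | A)):
  j=8: fails
  j=9: holds
First hit at j=9, so smallest k = 9-8 = 1.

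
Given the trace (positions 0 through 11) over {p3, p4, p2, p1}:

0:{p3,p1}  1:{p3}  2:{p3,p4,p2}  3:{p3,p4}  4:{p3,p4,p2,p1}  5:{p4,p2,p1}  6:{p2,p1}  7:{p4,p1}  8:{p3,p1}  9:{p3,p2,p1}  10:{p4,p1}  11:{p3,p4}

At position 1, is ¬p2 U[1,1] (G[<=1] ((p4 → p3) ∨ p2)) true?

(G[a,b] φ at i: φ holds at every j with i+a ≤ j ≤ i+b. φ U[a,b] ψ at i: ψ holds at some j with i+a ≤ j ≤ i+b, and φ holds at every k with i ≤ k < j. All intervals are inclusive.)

Holds

Need some j in [2,2] with G[<=1] ((p4 → p3) ∨ p2), and ¬p2 at every k in [1,j-1].
  j=2: G[<=1] ((p4 → p3) ∨ p2) holds; ¬p2 holds at every k in [1,1] → satisfied.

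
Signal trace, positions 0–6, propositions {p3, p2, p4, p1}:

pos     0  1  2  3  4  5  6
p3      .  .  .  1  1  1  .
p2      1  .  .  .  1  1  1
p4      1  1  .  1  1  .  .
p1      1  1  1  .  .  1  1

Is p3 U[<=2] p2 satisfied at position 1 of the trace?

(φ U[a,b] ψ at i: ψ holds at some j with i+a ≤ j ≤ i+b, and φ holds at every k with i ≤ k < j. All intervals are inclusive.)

Need some j in [1,3] with p2, and p3 at every k in [1,j-1].
  j=1: p2 false.
  j=2: p2 false.
  j=3: p2 false.
No j in the window works → until fails.

False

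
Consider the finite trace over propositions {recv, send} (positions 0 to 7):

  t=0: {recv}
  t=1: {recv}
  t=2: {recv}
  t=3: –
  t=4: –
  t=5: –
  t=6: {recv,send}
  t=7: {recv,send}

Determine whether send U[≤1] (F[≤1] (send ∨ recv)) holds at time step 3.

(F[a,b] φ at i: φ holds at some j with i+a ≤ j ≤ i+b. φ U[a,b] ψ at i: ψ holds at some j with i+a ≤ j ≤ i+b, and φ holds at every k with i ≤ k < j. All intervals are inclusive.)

Does not hold

Need some j in [3,4] with F[≤1] (send ∨ recv), and send at every k in [3,j-1].
  j=3: F[≤1] (send ∨ recv) — fails (none in [3,4]).
  j=4: F[≤1] (send ∨ recv) — fails (none in [4,5]).
No j in the window works → until fails.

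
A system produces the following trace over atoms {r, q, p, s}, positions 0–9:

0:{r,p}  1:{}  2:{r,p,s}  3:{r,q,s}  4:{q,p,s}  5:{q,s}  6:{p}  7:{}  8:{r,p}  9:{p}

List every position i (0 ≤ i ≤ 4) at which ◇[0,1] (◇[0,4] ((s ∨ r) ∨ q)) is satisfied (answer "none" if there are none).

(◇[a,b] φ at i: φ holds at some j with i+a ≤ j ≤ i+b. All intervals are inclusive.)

0, 1, 2, 3, 4

Evaluate at each i in [0,4]:
  i=0: ✓ (witness j=0)
  i=1: ✓ (witness j=1)
  i=2: ✓ (witness j=2)
  i=3: ✓ (witness j=3)
  i=4: ✓ (witness j=4)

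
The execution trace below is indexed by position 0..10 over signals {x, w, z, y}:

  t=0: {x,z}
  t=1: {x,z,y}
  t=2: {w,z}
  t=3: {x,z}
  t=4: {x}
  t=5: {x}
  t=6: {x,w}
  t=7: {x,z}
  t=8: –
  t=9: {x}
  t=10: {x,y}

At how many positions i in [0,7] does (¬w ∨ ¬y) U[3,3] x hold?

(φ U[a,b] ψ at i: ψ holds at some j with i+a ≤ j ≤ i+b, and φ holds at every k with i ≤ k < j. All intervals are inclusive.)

Evaluate at each i in [0,7]:
  i=0: ✓ (rhs at j=3; lhs holds on [0,2])
  i=1: ✓ (rhs at j=4; lhs holds on [1,3])
  i=2: ✓ (rhs at j=5; lhs holds on [2,4])
  i=3: ✓ (rhs at j=6; lhs holds on [3,5])
  i=4: ✓ (rhs at j=7; lhs holds on [4,6])
  i=5: ✗ (no rhs in [8,8])
  i=6: ✓ (rhs at j=9; lhs holds on [6,8])
  i=7: ✓ (rhs at j=10; lhs holds on [7,9])
Positions where it holds: {0, 1, 2, 3, 4, 6, 7} → 7.

7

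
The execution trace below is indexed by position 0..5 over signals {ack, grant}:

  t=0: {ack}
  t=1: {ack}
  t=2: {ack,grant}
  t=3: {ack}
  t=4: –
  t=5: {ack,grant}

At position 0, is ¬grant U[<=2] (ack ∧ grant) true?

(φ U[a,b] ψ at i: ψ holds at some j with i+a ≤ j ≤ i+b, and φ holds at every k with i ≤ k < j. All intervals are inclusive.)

Yes

Need some j in [0,2] with (ack ∧ grant), and ¬grant at every k in [0,j-1].
  j=0: (ack ∧ grant) false.
  j=1: (ack ∧ grant) false.
  j=2: (ack ∧ grant) holds; ¬grant holds at every k in [0,1] → satisfied.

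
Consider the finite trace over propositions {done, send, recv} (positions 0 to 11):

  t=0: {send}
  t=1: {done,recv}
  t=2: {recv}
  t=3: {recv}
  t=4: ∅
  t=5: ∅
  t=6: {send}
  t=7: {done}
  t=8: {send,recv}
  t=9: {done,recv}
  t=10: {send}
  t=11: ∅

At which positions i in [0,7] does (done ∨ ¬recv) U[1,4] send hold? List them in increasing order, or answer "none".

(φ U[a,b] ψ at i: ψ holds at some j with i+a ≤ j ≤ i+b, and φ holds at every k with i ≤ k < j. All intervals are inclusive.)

Evaluate at each i in [0,7]:
  i=0: ✗ (no rhs in [1,4])
  i=1: ✗ (no rhs in [2,5])
  i=2: ✗ (lhs fails at k=2 before rhs at j=6)
  i=3: ✗ (lhs fails at k=3 before rhs at j=6)
  i=4: ✓ (rhs at j=6; lhs holds on [4,5])
  i=5: ✓ (rhs at j=6; lhs holds on [5,5])
  i=6: ✓ (rhs at j=8; lhs holds on [6,7])
  i=7: ✓ (rhs at j=8; lhs holds on [7,7])

4, 5, 6, 7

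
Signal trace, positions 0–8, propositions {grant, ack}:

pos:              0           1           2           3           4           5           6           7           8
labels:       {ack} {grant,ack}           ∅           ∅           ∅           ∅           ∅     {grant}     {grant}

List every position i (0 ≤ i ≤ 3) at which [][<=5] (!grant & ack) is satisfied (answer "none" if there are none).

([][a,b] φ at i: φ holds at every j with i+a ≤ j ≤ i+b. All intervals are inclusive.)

none

Evaluate at each i in [0,3]:
  i=0: ✗ (fails at j=1)
  i=1: ✗ (fails at j=1)
  i=2: ✗ (fails at j=2)
  i=3: ✗ (fails at j=3)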